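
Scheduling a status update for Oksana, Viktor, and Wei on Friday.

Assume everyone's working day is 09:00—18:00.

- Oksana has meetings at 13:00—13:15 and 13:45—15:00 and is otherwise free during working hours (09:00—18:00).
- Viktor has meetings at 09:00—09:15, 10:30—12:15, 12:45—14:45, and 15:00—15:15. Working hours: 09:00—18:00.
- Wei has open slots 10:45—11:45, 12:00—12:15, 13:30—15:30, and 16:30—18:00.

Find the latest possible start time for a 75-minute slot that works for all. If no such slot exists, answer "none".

Oksana free within 09:00–18:00: 09:00–13:00, 13:15–13:45, 15:00–18:00.
Viktor free within 09:00–18:00: 09:15–10:30, 12:15–12:45, 14:45–15:00, 15:15–18:00.
Oksana ∩ Viktor: 09:15–10:30, 12:15–12:45, 15:15–18:00.
Oksana ∩ Viktor ∩ Wei: 15:15–15:30, 16:30–18:00.
Windows ≥ 75 min: 16:30–18:00.
Latest start in the last window 16:30–18:00 is 18:00 − 75 min = 16:45.

16:45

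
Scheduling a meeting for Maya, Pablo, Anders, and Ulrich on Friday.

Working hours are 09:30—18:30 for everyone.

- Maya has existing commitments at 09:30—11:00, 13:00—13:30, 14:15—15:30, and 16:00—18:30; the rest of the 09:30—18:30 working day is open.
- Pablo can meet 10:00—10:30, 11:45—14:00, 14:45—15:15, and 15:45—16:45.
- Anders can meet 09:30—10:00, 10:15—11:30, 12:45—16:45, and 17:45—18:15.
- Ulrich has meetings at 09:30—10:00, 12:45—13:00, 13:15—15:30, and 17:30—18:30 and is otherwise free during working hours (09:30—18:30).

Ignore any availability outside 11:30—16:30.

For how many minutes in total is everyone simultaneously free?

Maya free within 09:30–18:30: 11:00–13:00, 13:30–14:15, 15:30–16:00.
Ulrich free within 09:30–18:30: 10:00–12:45, 13:00–13:15, 15:30–17:30.
Maya ∩ Pablo: 11:45–13:00, 13:30–14:00, 15:45–16:00.
Maya ∩ Pablo ∩ Anders: 12:45–13:00, 13:30–14:00, 15:45–16:00.
Maya ∩ Pablo ∩ Anders ∩ Ulrich: 15:45–16:00.
Restricted to 11:30–16:30: 15:45–16:00.
Total common minutes: 15.

15 minutes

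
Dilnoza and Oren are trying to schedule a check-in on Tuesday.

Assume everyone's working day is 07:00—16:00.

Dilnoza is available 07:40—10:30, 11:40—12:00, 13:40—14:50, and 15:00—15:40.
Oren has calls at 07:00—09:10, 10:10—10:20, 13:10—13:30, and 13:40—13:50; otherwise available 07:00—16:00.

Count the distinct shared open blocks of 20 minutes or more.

Oren free within 07:00–16:00: 09:10–10:10, 10:20–13:10, 13:30–13:40, 13:50–16:00.
Dilnoza ∩ Oren: 09:10–10:10, 10:20–10:30, 11:40–12:00, 13:50–14:50, 15:00–15:40.
Windows ≥ 20 min: 09:10–10:10, 11:40–12:00, 13:50–14:50, 15:00–15:40.
That's 4 windows.

4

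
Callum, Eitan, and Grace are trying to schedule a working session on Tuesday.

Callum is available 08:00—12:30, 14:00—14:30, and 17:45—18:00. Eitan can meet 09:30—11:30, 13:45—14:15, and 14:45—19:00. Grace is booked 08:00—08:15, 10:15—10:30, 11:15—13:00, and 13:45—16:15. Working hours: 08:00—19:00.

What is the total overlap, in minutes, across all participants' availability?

105 minutes

Grace free within 08:00–19:00: 08:15–10:15, 10:30–11:15, 13:00–13:45, 16:15–19:00.
Callum ∩ Eitan: 09:30–11:30, 14:00–14:15, 17:45–18:00.
Callum ∩ Eitan ∩ Grace: 09:30–10:15, 10:30–11:15, 17:45–18:00.
Total common minutes: 45 + 45 + 15 = 105.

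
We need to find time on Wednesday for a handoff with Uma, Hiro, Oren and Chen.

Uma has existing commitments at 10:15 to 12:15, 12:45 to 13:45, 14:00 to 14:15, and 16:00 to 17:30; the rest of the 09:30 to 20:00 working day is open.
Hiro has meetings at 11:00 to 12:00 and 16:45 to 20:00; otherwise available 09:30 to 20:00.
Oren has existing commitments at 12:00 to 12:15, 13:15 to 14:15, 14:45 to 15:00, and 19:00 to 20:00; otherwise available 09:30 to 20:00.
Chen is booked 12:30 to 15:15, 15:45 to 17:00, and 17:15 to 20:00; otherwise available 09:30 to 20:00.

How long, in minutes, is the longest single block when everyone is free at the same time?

Uma free within 09:30–20:00: 09:30–10:15, 12:15–12:45, 13:45–14:00, 14:15–16:00, 17:30–20:00.
Hiro free within 09:30–20:00: 09:30–11:00, 12:00–16:45.
Oren free within 09:30–20:00: 09:30–12:00, 12:15–13:15, 14:15–14:45, 15:00–19:00.
Chen free within 09:30–20:00: 09:30–12:30, 15:15–15:45, 17:00–17:15.
Uma ∩ Hiro: 09:30–10:15, 12:15–12:45, 13:45–14:00, 14:15–16:00.
Uma ∩ Hiro ∩ Oren: 09:30–10:15, 12:15–12:45, 14:15–14:45, 15:00–16:00.
Uma ∩ Hiro ∩ Oren ∩ Chen: 09:30–10:15, 12:15–12:30, 15:15–15:45.
Common window lengths: 45, 15, 30 min; longest is 45.

45 minutes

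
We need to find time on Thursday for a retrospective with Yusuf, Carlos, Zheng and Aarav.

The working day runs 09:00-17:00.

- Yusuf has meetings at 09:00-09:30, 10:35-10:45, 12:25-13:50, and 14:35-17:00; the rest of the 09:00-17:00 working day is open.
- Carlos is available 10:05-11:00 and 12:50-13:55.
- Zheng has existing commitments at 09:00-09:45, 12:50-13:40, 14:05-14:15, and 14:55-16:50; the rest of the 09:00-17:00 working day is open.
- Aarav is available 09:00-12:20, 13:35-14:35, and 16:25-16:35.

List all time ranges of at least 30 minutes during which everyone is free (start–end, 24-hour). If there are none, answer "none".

Yusuf free within 09:00–17:00: 09:30–10:35, 10:45–12:25, 13:50–14:35.
Zheng free within 09:00–17:00: 09:45–12:50, 13:40–14:05, 14:15–14:55, 16:50–17:00.
Yusuf ∩ Carlos: 10:05–10:35, 10:45–11:00, 13:50–13:55.
Yusuf ∩ Carlos ∩ Zheng: 10:05–10:35, 10:45–11:00, 13:50–13:55.
Yusuf ∩ Carlos ∩ Zheng ∩ Aarav: 10:05–10:35, 10:45–11:00, 13:50–13:55.
Windows ≥ 30 min: 10:05–10:35.

10:05–10:35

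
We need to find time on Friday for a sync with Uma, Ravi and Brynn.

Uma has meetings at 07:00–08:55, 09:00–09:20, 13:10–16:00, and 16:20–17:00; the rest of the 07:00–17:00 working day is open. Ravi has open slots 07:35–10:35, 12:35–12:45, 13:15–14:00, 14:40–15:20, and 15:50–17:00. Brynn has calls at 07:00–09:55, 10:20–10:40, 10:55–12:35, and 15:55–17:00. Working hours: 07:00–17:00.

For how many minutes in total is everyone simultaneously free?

35 minutes

Uma free within 07:00–17:00: 08:55–09:00, 09:20–13:10, 16:00–16:20.
Brynn free within 07:00–17:00: 09:55–10:20, 10:40–10:55, 12:35–15:55.
Uma ∩ Ravi: 08:55–09:00, 09:20–10:35, 12:35–12:45, 16:00–16:20.
Uma ∩ Ravi ∩ Brynn: 09:55–10:20, 12:35–12:45.
Total common minutes: 25 + 10 = 35.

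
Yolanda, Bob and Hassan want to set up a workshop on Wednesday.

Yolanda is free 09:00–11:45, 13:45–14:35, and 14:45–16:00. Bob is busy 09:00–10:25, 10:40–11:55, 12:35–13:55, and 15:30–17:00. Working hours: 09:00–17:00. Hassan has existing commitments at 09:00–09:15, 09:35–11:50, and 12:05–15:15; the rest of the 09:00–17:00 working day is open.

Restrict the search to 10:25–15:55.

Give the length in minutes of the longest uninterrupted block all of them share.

15 minutes

Bob free within 09:00–17:00: 10:25–10:40, 11:55–12:35, 13:55–15:30.
Hassan free within 09:00–17:00: 09:15–09:35, 11:50–12:05, 15:15–17:00.
Yolanda ∩ Bob: 10:25–10:40, 13:55–14:35, 14:45–15:30.
Yolanda ∩ Bob ∩ Hassan: 15:15–15:30.
Restricted to 10:25–15:55: 15:15–15:30.
Single common window of 15 minutes.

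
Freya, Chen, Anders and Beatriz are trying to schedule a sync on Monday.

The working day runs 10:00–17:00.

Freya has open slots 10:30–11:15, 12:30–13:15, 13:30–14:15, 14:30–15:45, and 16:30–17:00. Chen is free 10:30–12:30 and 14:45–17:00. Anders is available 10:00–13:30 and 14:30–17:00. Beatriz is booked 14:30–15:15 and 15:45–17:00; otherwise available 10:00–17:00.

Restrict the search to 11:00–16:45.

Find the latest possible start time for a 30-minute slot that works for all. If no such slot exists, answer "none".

15:15

Beatriz free within 10:00–17:00: 10:00–14:30, 15:15–15:45.
Freya ∩ Chen: 10:30–11:15, 14:45–15:45, 16:30–17:00.
Freya ∩ Chen ∩ Anders: 10:30–11:15, 14:45–15:45, 16:30–17:00.
Freya ∩ Chen ∩ Anders ∩ Beatriz: 10:30–11:15, 15:15–15:45.
Restricted to 11:00–16:45: 11:00–11:15, 15:15–15:45.
Windows ≥ 30 min: 15:15–15:45.
Latest start in the last window 15:15–15:45 is 15:45 − 30 min = 15:15.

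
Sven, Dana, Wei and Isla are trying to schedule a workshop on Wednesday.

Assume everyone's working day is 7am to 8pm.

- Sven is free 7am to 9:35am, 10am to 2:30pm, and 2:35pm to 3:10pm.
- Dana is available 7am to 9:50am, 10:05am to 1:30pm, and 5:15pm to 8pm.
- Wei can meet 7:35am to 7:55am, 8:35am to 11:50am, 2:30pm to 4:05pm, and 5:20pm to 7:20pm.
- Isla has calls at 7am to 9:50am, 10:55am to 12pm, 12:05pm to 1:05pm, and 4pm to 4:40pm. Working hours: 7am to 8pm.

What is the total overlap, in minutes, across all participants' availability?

Isla free within 07:00–20:00: 09:50–10:55, 12:00–12:05, 13:05–16:00, 16:40–20:00.
Sven ∩ Dana: 07:00–09:35, 10:05–13:30.
Sven ∩ Dana ∩ Wei: 07:35–07:55, 08:35–09:35, 10:05–11:50.
Sven ∩ Dana ∩ Wei ∩ Isla: 10:05–10:55.
Total common minutes: 50.

50 minutes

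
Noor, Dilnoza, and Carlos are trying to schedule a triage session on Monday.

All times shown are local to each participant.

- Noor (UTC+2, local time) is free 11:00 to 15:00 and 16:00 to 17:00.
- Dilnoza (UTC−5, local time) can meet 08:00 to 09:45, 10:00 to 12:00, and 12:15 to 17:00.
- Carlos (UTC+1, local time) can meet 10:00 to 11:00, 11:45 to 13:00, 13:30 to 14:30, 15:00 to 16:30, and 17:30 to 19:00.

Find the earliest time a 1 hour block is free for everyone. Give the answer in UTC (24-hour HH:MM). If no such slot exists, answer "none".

Noor → UTC: 09:00–13:00, 14:00–15:00.
Dilnoza → UTC: 13:00–14:45, 15:00–17:00, 17:15–22:00.
Carlos → UTC: 09:00–10:00, 10:45–12:00, 12:30–13:30, 14:00–15:30, 16:30–18:00.
Noor ∩ Dilnoza: 14:00–14:45.
Noor ∩ Dilnoza ∩ Carlos: 14:00–14:45.
Windows ≥ 60 min: (none).

none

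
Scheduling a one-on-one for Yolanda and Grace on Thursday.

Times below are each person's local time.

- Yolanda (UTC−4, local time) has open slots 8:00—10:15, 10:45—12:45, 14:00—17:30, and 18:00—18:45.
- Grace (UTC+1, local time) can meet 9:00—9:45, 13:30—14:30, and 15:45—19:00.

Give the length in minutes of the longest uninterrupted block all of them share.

Yolanda → UTC: 12:00–14:15, 14:45–16:45, 18:00–21:30, 22:00–22:45.
Grace → UTC: 08:00–08:45, 12:30–13:30, 14:45–18:00.
Yolanda ∩ Grace: 12:30–13:30, 14:45–16:45.
Common window lengths: 60, 120 min; longest is 120.

120 minutes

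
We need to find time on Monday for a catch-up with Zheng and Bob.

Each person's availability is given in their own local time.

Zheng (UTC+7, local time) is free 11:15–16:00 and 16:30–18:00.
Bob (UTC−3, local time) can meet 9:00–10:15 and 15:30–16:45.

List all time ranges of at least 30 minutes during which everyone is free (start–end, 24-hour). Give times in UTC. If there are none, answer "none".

none

Zheng → UTC: 04:15–09:00, 09:30–11:00.
Bob → UTC: 12:00–13:15, 18:30–19:45.
Zheng ∩ Bob: (none).
Windows ≥ 30 min: (none).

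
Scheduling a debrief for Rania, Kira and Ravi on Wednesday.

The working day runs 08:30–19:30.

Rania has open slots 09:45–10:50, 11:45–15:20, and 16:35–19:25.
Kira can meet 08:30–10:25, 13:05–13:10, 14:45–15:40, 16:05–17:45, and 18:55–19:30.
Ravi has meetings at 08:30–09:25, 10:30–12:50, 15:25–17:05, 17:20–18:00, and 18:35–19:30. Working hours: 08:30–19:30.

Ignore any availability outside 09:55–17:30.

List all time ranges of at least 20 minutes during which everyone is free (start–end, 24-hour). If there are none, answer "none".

Ravi free within 08:30–19:30: 09:25–10:30, 12:50–15:25, 17:05–17:20, 18:00–18:35.
Rania ∩ Kira: 09:45–10:25, 13:05–13:10, 14:45–15:20, 16:35–17:45, 18:55–19:25.
Rania ∩ Kira ∩ Ravi: 09:45–10:25, 13:05–13:10, 14:45–15:20, 17:05–17:20.
Restricted to 09:55–17:30: 09:55–10:25, 13:05–13:10, 14:45–15:20, 17:05–17:20.
Windows ≥ 20 min: 09:55–10:25, 14:45–15:20.

09:55–10:25, 14:45–15:20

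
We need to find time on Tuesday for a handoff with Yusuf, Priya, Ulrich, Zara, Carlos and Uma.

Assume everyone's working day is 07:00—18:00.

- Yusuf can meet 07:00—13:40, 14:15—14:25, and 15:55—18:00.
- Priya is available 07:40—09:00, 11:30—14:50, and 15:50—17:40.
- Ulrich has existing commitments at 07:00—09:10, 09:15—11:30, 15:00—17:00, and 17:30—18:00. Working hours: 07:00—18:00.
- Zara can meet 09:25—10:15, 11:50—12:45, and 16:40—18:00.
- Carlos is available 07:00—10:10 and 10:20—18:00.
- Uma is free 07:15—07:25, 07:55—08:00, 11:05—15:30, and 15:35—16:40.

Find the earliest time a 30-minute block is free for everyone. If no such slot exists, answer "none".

Ulrich free within 07:00–18:00: 09:10–09:15, 11:30–15:00, 17:00–17:30.
Yusuf ∩ Priya: 07:40–09:00, 11:30–13:40, 14:15–14:25, 15:55–17:40.
Yusuf ∩ Priya ∩ Ulrich: 11:30–13:40, 14:15–14:25, 17:00–17:30.
Yusuf ∩ Priya ∩ Ulrich ∩ Zara: 11:50–12:45, 17:00–17:30.
Yusuf ∩ Priya ∩ Ulrich ∩ Zara ∩ Carlos: 11:50–12:45, 17:00–17:30.
Yusuf ∩ Priya ∩ Ulrich ∩ Zara ∩ Carlos ∩ Uma: 11:50–12:45.
Windows ≥ 30 min: 11:50–12:45.
Earliest such window starts at 11:50.

11:50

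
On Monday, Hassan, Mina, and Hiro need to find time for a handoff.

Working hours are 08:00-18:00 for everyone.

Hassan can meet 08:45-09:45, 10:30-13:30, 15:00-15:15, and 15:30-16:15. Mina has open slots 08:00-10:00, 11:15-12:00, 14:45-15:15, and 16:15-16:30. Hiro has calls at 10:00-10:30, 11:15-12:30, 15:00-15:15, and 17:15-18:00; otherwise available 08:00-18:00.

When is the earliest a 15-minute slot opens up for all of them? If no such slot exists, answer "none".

Hiro free within 08:00–18:00: 08:00–10:00, 10:30–11:15, 12:30–15:00, 15:15–17:15.
Hassan ∩ Mina: 08:45–09:45, 11:15–12:00, 15:00–15:15.
Hassan ∩ Mina ∩ Hiro: 08:45–09:45.
Windows ≥ 15 min: 08:45–09:45.
Earliest such window starts at 08:45.

08:45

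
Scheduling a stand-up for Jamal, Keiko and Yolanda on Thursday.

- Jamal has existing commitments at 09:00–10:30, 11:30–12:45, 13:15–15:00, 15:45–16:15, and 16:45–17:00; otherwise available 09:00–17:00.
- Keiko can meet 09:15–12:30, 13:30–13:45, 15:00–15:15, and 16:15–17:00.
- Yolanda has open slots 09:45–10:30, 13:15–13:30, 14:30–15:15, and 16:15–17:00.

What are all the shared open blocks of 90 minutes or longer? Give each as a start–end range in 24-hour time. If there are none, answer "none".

Jamal free within 09:00–17:00: 10:30–11:30, 12:45–13:15, 15:00–15:45, 16:15–16:45.
Jamal ∩ Keiko: 10:30–11:30, 15:00–15:15, 16:15–16:45.
Jamal ∩ Keiko ∩ Yolanda: 15:00–15:15, 16:15–16:45.
Windows ≥ 90 min: (none).

none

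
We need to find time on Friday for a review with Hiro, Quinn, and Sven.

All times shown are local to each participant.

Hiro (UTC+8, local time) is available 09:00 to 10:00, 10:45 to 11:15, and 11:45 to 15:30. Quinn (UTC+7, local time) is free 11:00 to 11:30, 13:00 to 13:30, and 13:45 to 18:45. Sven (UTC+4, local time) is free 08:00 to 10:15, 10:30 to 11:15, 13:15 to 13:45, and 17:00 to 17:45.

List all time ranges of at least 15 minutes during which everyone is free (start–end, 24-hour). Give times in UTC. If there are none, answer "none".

Hiro → UTC: 01:00–02:00, 02:45–03:15, 03:45–07:30.
Quinn → UTC: 04:00–04:30, 06:00–06:30, 06:45–11:45.
Sven → UTC: 04:00–06:15, 06:30–07:15, 09:15–09:45, 13:00–13:45.
Hiro ∩ Quinn: 04:00–04:30, 06:00–06:30, 06:45–07:30.
Hiro ∩ Quinn ∩ Sven: 04:00–04:30, 06:00–06:15, 06:45–07:15.
Windows ≥ 15 min: 04:00–04:30, 06:00–06:15, 06:45–07:15.

04:00–04:30, 06:00–06:15, 06:45–07:15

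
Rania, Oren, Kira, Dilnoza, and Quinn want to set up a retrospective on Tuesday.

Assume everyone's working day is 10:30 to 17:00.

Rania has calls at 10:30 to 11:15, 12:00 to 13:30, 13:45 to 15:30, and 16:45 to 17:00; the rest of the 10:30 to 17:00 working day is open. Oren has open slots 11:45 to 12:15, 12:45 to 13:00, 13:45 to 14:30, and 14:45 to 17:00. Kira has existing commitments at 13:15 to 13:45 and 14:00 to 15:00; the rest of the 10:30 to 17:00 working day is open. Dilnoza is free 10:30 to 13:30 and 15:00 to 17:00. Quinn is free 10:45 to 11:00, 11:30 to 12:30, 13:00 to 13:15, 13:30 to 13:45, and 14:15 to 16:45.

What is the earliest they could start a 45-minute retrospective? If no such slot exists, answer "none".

15:30

Rania free within 10:30–17:00: 11:15–12:00, 13:30–13:45, 15:30–16:45.
Kira free within 10:30–17:00: 10:30–13:15, 13:45–14:00, 15:00–17:00.
Rania ∩ Oren: 11:45–12:00, 15:30–16:45.
Rania ∩ Oren ∩ Kira: 11:45–12:00, 15:30–16:45.
Rania ∩ Oren ∩ Kira ∩ Dilnoza: 11:45–12:00, 15:30–16:45.
Rania ∩ Oren ∩ Kira ∩ Dilnoza ∩ Quinn: 11:45–12:00, 15:30–16:45.
Windows ≥ 45 min: 15:30–16:45.
Earliest such window starts at 15:30.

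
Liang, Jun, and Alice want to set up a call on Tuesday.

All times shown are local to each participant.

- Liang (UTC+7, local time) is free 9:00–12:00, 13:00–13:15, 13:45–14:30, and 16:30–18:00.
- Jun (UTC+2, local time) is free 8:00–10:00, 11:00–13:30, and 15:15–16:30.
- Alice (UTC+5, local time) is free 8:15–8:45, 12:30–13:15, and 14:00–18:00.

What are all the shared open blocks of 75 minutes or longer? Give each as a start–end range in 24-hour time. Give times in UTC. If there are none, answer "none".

Liang → UTC: 02:00–05:00, 06:00–06:15, 06:45–07:30, 09:30–11:00.
Jun → UTC: 06:00–08:00, 09:00–11:30, 13:15–14:30.
Alice → UTC: 03:15–03:45, 07:30–08:15, 09:00–13:00.
Liang ∩ Jun: 06:00–06:15, 06:45–07:30, 09:30–11:00.
Liang ∩ Jun ∩ Alice: 09:30–11:00.
Windows ≥ 75 min: 09:30–11:00.

09:30–11:00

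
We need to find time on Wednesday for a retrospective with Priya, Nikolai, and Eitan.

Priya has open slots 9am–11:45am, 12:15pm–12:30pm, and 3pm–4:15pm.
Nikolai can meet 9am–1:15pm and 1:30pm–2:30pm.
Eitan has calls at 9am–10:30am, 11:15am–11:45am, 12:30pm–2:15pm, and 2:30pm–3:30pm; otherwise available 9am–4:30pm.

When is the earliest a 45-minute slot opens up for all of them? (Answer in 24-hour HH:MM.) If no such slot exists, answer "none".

Eitan free within 09:00–16:30: 10:30–11:15, 11:45–12:30, 14:15–14:30, 15:30–16:30.
Priya ∩ Nikolai: 09:00–11:45, 12:15–12:30.
Priya ∩ Nikolai ∩ Eitan: 10:30–11:15, 12:15–12:30.
Windows ≥ 45 min: 10:30–11:15.
Earliest such window starts at 10:30.

10:30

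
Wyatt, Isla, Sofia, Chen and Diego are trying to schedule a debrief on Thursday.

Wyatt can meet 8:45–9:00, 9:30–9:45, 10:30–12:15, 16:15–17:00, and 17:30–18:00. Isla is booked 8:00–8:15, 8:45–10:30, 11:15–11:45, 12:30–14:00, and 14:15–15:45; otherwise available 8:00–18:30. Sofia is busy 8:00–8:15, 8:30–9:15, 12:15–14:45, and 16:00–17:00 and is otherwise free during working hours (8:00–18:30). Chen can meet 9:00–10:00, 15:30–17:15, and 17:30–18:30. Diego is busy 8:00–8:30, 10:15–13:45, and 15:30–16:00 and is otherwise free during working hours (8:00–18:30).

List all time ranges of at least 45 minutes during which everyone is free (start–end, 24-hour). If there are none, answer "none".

Isla free within 08:00–18:30: 08:15–08:45, 10:30–11:15, 11:45–12:30, 14:00–14:15, 15:45–18:30.
Sofia free within 08:00–18:30: 08:15–08:30, 09:15–12:15, 14:45–16:00, 17:00–18:30.
Diego free within 08:00–18:30: 08:30–10:15, 13:45–15:30, 16:00–18:30.
Wyatt ∩ Isla: 10:30–11:15, 11:45–12:15, 16:15–17:00, 17:30–18:00.
Wyatt ∩ Isla ∩ Sofia: 10:30–11:15, 11:45–12:15, 17:30–18:00.
Wyatt ∩ Isla ∩ Sofia ∩ Chen: 17:30–18:00.
Wyatt ∩ Isla ∩ Sofia ∩ Chen ∩ Diego: 17:30–18:00.
Windows ≥ 45 min: (none).

none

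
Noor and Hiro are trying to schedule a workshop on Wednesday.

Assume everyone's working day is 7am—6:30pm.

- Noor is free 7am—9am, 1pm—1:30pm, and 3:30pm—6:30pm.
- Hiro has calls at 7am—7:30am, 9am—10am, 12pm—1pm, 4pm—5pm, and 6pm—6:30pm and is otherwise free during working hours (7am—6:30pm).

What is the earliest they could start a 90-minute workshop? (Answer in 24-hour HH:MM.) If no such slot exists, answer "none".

Hiro free within 07:00–18:30: 07:30–09:00, 10:00–12:00, 13:00–16:00, 17:00–18:00.
Noor ∩ Hiro: 07:30–09:00, 13:00–13:30, 15:30–16:00, 17:00–18:00.
Windows ≥ 90 min: 07:30–09:00.
Earliest such window starts at 07:30.

07:30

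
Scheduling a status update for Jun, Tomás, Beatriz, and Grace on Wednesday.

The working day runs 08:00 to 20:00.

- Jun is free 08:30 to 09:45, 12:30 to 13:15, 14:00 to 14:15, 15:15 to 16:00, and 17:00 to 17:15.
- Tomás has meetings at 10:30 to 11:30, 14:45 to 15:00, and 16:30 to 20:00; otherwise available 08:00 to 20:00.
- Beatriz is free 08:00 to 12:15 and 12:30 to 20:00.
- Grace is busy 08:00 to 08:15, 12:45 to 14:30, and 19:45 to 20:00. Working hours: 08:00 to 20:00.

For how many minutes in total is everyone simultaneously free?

Tomás free within 08:00–20:00: 08:00–10:30, 11:30–14:45, 15:00–16:30.
Grace free within 08:00–20:00: 08:15–12:45, 14:30–19:45.
Jun ∩ Tomás: 08:30–09:45, 12:30–13:15, 14:00–14:15, 15:15–16:00.
Jun ∩ Tomás ∩ Beatriz: 08:30–09:45, 12:30–13:15, 14:00–14:15, 15:15–16:00.
Jun ∩ Tomás ∩ Beatriz ∩ Grace: 08:30–09:45, 12:30–12:45, 15:15–16:00.
Total common minutes: 75 + 15 + 45 = 135.

135 minutes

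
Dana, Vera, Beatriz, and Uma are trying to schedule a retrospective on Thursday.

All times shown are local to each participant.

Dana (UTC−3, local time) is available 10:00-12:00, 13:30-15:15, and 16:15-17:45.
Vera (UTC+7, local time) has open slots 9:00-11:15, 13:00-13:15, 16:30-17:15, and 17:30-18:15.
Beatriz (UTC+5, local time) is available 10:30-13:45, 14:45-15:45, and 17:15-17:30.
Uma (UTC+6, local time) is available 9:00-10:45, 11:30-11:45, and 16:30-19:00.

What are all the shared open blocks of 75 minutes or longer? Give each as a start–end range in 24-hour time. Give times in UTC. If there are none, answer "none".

none

Dana → UTC: 13:00–15:00, 16:30–18:15, 19:15–20:45.
Vera → UTC: 02:00–04:15, 06:00–06:15, 09:30–10:15, 10:30–11:15.
Beatriz → UTC: 05:30–08:45, 09:45–10:45, 12:15–12:30.
Uma → UTC: 03:00–04:45, 05:30–05:45, 10:30–13:00.
Dana ∩ Vera: (none).
Dana ∩ Vera ∩ Beatriz: (none).
Dana ∩ Vera ∩ Beatriz ∩ Uma: (none).
Windows ≥ 75 min: (none).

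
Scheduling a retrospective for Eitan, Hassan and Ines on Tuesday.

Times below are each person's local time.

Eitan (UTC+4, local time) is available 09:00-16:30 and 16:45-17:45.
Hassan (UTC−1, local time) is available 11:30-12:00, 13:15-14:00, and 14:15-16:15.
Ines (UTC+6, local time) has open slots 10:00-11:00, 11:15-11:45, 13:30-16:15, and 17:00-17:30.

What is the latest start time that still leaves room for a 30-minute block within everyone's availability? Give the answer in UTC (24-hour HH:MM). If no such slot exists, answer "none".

Eitan → UTC: 05:00–12:30, 12:45–13:45.
Hassan → UTC: 12:30–13:00, 14:15–15:00, 15:15–17:15.
Ines → UTC: 04:00–05:00, 05:15–05:45, 07:30–10:15, 11:00–11:30.
Eitan ∩ Hassan: 12:45–13:00.
Eitan ∩ Hassan ∩ Ines: (none).
Windows ≥ 30 min: (none).

none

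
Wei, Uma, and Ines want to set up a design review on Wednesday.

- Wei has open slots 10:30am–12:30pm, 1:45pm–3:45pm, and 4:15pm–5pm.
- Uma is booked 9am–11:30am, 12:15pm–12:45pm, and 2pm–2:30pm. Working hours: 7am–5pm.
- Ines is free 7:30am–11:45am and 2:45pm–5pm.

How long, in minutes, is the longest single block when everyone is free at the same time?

60 minutes

Uma free within 07:00–17:00: 07:00–09:00, 11:30–12:15, 12:45–14:00, 14:30–17:00.
Wei ∩ Uma: 11:30–12:15, 13:45–14:00, 14:30–15:45, 16:15–17:00.
Wei ∩ Uma ∩ Ines: 11:30–11:45, 14:45–15:45, 16:15–17:00.
Common window lengths: 15, 60, 45 min; longest is 60.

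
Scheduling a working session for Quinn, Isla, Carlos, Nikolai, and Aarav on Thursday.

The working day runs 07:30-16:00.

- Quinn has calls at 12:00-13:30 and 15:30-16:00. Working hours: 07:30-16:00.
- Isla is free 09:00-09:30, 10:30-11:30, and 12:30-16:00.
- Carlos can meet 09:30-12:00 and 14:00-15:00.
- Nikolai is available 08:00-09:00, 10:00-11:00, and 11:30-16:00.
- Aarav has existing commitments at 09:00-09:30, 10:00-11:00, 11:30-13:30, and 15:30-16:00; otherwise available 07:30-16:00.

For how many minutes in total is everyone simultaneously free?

Quinn free within 07:30–16:00: 07:30–12:00, 13:30–15:30.
Aarav free within 07:30–16:00: 07:30–09:00, 09:30–10:00, 11:00–11:30, 13:30–15:30.
Quinn ∩ Isla: 09:00–09:30, 10:30–11:30, 13:30–15:30.
Quinn ∩ Isla ∩ Carlos: 10:30–11:30, 14:00–15:00.
Quinn ∩ Isla ∩ Carlos ∩ Nikolai: 10:30–11:00, 14:00–15:00.
Quinn ∩ Isla ∩ Carlos ∩ Nikolai ∩ Aarav: 14:00–15:00.
Total common minutes: 60.

60 minutes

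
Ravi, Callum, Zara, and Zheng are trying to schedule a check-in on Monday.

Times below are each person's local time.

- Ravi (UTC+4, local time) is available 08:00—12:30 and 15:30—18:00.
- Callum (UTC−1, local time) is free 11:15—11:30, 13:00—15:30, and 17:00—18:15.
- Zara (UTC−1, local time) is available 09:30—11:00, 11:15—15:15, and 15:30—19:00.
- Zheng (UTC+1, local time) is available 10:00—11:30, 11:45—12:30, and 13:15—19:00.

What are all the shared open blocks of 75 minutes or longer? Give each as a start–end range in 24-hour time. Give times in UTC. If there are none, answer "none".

Ravi → UTC: 04:00–08:30, 11:30–14:00.
Callum → UTC: 12:15–12:30, 14:00–16:30, 18:00–19:15.
Zara → UTC: 10:30–12:00, 12:15–16:15, 16:30–20:00.
Zheng → UTC: 09:00–10:30, 10:45–11:30, 12:15–18:00.
Ravi ∩ Callum: 12:15–12:30.
Ravi ∩ Callum ∩ Zara: 12:15–12:30.
Ravi ∩ Callum ∩ Zara ∩ Zheng: 12:15–12:30.
Windows ≥ 75 min: (none).

none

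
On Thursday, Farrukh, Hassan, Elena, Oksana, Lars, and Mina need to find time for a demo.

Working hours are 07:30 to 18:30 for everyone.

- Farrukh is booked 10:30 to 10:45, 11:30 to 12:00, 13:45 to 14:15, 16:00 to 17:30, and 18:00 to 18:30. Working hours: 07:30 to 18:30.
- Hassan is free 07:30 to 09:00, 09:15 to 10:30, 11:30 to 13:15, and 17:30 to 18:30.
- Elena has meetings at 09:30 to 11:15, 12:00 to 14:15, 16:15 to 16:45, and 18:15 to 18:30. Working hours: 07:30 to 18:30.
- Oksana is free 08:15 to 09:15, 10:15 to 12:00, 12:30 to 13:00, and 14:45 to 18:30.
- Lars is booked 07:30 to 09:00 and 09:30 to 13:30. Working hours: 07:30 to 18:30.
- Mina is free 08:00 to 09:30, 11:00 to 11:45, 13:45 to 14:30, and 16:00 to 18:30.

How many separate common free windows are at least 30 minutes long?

Farrukh free within 07:30–18:30: 07:30–10:30, 10:45–11:30, 12:00–13:45, 14:15–16:00, 17:30–18:00.
Elena free within 07:30–18:30: 07:30–09:30, 11:15–12:00, 14:15–16:15, 16:45–18:15.
Lars free within 07:30–18:30: 09:00–09:30, 13:30–18:30.
Farrukh ∩ Hassan: 07:30–09:00, 09:15–10:30, 12:00–13:15, 17:30–18:00.
Farrukh ∩ Hassan ∩ Elena: 07:30–09:00, 09:15–09:30, 17:30–18:00.
Farrukh ∩ Hassan ∩ Elena ∩ Oksana: 08:15–09:00, 17:30–18:00.
Farrukh ∩ Hassan ∩ Elena ∩ Oksana ∩ Lars: 17:30–18:00.
Farrukh ∩ Hassan ∩ Elena ∩ Oksana ∩ Lars ∩ Mina: 17:30–18:00.
Windows ≥ 30 min: 17:30–18:00.
That's 1 window.

1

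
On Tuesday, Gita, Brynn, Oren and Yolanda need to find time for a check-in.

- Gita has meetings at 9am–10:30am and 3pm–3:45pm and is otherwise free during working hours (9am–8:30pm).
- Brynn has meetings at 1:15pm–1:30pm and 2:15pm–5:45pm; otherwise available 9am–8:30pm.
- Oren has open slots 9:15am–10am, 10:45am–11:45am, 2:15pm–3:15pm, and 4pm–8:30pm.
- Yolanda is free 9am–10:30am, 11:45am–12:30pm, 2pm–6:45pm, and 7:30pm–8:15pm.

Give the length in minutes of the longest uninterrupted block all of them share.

Gita free within 09:00–20:30: 10:30–15:00, 15:45–20:30.
Brynn free within 09:00–20:30: 09:00–13:15, 13:30–14:15, 17:45–20:30.
Gita ∩ Brynn: 10:30–13:15, 13:30–14:15, 17:45–20:30.
Gita ∩ Brynn ∩ Oren: 10:45–11:45, 17:45–20:30.
Gita ∩ Brynn ∩ Oren ∩ Yolanda: 17:45–18:45, 19:30–20:15.
Common window lengths: 60, 45 min; longest is 60.

60 minutes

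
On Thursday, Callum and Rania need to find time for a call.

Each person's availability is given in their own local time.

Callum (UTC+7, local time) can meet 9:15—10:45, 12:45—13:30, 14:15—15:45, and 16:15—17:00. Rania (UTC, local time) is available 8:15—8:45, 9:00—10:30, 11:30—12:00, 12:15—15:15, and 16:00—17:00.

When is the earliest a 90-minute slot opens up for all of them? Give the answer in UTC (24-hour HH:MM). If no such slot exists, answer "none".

Callum → UTC: 02:15–03:45, 05:45–06:30, 07:15–08:45, 09:15–10:00.
Rania → UTC: 08:15–08:45, 09:00–10:30, 11:30–12:00, 12:15–15:15, 16:00–17:00.
Callum ∩ Rania: 08:15–08:45, 09:15–10:00.
Windows ≥ 90 min: (none).

none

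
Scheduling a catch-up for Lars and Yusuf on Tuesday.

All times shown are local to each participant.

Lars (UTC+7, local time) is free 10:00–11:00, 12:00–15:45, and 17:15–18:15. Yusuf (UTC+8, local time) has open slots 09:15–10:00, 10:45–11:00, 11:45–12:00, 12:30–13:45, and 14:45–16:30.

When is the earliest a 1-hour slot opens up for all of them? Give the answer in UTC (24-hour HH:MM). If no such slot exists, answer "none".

06:45

Lars → UTC: 03:00–04:00, 05:00–08:45, 10:15–11:15.
Yusuf → UTC: 01:15–02:00, 02:45–03:00, 03:45–04:00, 04:30–05:45, 06:45–08:30.
Lars ∩ Yusuf: 03:45–04:00, 05:00–05:45, 06:45–08:30.
Windows ≥ 60 min: 06:45–08:30.
Earliest such window starts at 06:45.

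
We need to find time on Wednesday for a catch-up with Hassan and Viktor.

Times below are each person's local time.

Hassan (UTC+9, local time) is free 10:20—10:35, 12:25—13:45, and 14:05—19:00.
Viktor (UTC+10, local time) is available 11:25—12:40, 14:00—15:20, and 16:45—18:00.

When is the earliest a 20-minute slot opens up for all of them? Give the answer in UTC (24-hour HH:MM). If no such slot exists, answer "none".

04:00

Hassan → UTC: 01:20–01:35, 03:25–04:45, 05:05–10:00.
Viktor → UTC: 01:25–02:40, 04:00–05:20, 06:45–08:00.
Hassan ∩ Viktor: 01:25–01:35, 04:00–04:45, 05:05–05:20, 06:45–08:00.
Windows ≥ 20 min: 04:00–04:45, 06:45–08:00.
Earliest such window starts at 04:00.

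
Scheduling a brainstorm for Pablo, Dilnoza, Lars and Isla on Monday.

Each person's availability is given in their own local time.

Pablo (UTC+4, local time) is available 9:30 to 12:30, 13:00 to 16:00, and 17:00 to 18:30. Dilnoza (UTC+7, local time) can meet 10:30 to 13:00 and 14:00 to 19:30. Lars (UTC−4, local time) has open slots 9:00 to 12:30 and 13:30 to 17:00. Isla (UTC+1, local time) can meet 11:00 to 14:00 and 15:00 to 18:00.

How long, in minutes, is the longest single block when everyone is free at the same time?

0 minutes

Pablo → UTC: 05:30–08:30, 09:00–12:00, 13:00–14:30.
Dilnoza → UTC: 03:30–06:00, 07:00–12:30.
Lars → UTC: 13:00–16:30, 17:30–21:00.
Isla → UTC: 10:00–13:00, 14:00–17:00.
Pablo ∩ Dilnoza: 05:30–06:00, 07:00–08:30, 09:00–12:00.
Pablo ∩ Dilnoza ∩ Lars: (none).
Pablo ∩ Dilnoza ∩ Lars ∩ Isla: (none).
No common window.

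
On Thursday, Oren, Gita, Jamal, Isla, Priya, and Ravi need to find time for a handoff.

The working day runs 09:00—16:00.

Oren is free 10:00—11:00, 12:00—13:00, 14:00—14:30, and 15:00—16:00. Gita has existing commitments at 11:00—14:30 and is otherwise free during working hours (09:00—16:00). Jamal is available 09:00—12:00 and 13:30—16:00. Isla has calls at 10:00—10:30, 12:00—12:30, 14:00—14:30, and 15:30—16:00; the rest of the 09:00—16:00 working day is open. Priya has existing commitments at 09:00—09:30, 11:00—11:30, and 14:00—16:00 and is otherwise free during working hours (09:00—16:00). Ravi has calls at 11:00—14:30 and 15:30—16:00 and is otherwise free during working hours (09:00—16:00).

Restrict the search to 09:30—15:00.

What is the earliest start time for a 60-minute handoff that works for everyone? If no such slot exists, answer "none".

none

Gita free within 09:00–16:00: 09:00–11:00, 14:30–16:00.
Isla free within 09:00–16:00: 09:00–10:00, 10:30–12:00, 12:30–14:00, 14:30–15:30.
Priya free within 09:00–16:00: 09:30–11:00, 11:30–14:00.
Ravi free within 09:00–16:00: 09:00–11:00, 14:30–15:30.
Oren ∩ Gita: 10:00–11:00, 15:00–16:00.
Oren ∩ Gita ∩ Jamal: 10:00–11:00, 15:00–16:00.
Oren ∩ Gita ∩ Jamal ∩ Isla: 10:30–11:00, 15:00–15:30.
Oren ∩ Gita ∩ Jamal ∩ Isla ∩ Priya: 10:30–11:00.
Oren ∩ Gita ∩ Jamal ∩ Isla ∩ Priya ∩ Ravi: 10:30–11:00.
Restricted to 09:30–15:00: 10:30–11:00.
Windows ≥ 60 min: (none).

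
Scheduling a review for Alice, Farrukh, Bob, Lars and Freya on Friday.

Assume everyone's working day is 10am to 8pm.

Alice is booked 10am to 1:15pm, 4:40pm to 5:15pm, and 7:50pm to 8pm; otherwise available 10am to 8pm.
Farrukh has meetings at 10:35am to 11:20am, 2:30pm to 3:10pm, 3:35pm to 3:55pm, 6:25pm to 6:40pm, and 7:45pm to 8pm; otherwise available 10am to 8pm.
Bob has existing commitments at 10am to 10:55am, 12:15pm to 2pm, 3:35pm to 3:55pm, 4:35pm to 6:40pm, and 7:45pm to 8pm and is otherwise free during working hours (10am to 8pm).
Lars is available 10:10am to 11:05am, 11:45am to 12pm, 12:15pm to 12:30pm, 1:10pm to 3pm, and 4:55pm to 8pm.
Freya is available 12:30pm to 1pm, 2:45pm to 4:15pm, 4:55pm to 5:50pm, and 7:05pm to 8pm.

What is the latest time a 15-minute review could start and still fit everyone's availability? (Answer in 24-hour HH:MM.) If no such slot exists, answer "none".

19:30

Alice free within 10:00–20:00: 13:15–16:40, 17:15–19:50.
Farrukh free within 10:00–20:00: 10:00–10:35, 11:20–14:30, 15:10–15:35, 15:55–18:25, 18:40–19:45.
Bob free within 10:00–20:00: 10:55–12:15, 14:00–15:35, 15:55–16:35, 18:40–19:45.
Alice ∩ Farrukh: 13:15–14:30, 15:10–15:35, 15:55–16:40, 17:15–18:25, 18:40–19:45.
Alice ∩ Farrukh ∩ Bob: 14:00–14:30, 15:10–15:35, 15:55–16:35, 18:40–19:45.
Alice ∩ Farrukh ∩ Bob ∩ Lars: 14:00–14:30, 18:40–19:45.
Alice ∩ Farrukh ∩ Bob ∩ Lars ∩ Freya: 19:05–19:45.
Windows ≥ 15 min: 19:05–19:45.
Latest start in the last window 19:05–19:45 is 19:45 − 15 min = 19:30.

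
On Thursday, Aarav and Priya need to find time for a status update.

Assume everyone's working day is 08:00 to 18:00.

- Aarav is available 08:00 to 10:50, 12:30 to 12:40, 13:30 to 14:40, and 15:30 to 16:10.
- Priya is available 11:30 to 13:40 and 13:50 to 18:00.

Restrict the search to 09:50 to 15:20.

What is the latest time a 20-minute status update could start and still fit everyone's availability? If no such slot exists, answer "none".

14:20

Aarav ∩ Priya: 12:30–12:40, 13:30–13:40, 13:50–14:40, 15:30–16:10.
Restricted to 09:50–15:20: 12:30–12:40, 13:30–13:40, 13:50–14:40.
Windows ≥ 20 min: 13:50–14:40.
Latest start in the last window 13:50–14:40 is 14:40 − 20 min = 14:20.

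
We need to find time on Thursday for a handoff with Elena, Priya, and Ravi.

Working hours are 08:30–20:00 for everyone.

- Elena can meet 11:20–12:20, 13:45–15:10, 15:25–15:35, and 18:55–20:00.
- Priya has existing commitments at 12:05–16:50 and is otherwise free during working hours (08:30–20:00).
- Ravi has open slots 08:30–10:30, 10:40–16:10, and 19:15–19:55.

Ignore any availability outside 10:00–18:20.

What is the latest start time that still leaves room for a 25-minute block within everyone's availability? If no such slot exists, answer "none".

11:40

Priya free within 08:30–20:00: 08:30–12:05, 16:50–20:00.
Elena ∩ Priya: 11:20–12:05, 18:55–20:00.
Elena ∩ Priya ∩ Ravi: 11:20–12:05, 19:15–19:55.
Restricted to 10:00–18:20: 11:20–12:05.
Windows ≥ 25 min: 11:20–12:05.
Latest start in the last window 11:20–12:05 is 12:05 − 25 min = 11:40.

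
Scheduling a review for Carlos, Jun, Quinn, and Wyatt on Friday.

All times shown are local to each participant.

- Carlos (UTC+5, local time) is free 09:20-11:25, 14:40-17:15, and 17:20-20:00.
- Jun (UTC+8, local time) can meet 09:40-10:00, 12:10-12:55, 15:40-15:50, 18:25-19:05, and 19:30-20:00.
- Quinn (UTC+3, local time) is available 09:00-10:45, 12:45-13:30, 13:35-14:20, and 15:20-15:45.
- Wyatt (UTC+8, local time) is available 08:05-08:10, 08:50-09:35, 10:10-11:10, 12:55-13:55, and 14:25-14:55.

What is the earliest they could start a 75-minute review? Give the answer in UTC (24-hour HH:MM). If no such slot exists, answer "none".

Carlos → UTC: 04:20–06:25, 09:40–12:15, 12:20–15:00.
Jun → UTC: 01:40–02:00, 04:10–04:55, 07:40–07:50, 10:25–11:05, 11:30–12:00.
Quinn → UTC: 06:00–07:45, 09:45–10:30, 10:35–11:20, 12:20–12:45.
Wyatt → UTC: 00:05–00:10, 00:50–01:35, 02:10–03:10, 04:55–05:55, 06:25–06:55.
Carlos ∩ Jun: 04:20–04:55, 10:25–11:05, 11:30–12:00.
Carlos ∩ Jun ∩ Quinn: 10:25–10:30, 10:35–11:05.
Carlos ∩ Jun ∩ Quinn ∩ Wyatt: (none).
Windows ≥ 75 min: (none).

none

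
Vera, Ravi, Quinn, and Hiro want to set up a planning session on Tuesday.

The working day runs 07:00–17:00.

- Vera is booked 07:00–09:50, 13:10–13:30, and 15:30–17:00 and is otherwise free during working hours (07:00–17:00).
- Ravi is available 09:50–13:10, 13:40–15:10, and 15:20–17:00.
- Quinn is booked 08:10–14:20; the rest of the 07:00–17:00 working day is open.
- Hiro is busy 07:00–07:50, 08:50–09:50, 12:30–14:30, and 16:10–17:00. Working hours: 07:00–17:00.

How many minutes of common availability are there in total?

50 minutes

Vera free within 07:00–17:00: 09:50–13:10, 13:30–15:30.
Quinn free within 07:00–17:00: 07:00–08:10, 14:20–17:00.
Hiro free within 07:00–17:00: 07:50–08:50, 09:50–12:30, 14:30–16:10.
Vera ∩ Ravi: 09:50–13:10, 13:40–15:10, 15:20–15:30.
Vera ∩ Ravi ∩ Quinn: 14:20–15:10, 15:20–15:30.
Vera ∩ Ravi ∩ Quinn ∩ Hiro: 14:30–15:10, 15:20–15:30.
Total common minutes: 40 + 10 = 50.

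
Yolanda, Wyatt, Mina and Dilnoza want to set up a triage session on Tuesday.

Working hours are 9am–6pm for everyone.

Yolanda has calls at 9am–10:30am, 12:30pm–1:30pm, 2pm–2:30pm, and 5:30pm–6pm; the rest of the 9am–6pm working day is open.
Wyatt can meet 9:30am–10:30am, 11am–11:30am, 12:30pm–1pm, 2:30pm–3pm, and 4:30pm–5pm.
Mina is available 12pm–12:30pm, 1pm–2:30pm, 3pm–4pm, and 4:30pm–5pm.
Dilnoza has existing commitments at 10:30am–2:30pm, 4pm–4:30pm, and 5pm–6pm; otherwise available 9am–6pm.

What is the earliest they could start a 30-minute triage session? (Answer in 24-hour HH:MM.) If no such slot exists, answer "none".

16:30

Yolanda free within 09:00–18:00: 10:30–12:30, 13:30–14:00, 14:30–17:30.
Dilnoza free within 09:00–18:00: 09:00–10:30, 14:30–16:00, 16:30–17:00.
Yolanda ∩ Wyatt: 11:00–11:30, 14:30–15:00, 16:30–17:00.
Yolanda ∩ Wyatt ∩ Mina: 16:30–17:00.
Yolanda ∩ Wyatt ∩ Mina ∩ Dilnoza: 16:30–17:00.
Windows ≥ 30 min: 16:30–17:00.
Earliest such window starts at 16:30.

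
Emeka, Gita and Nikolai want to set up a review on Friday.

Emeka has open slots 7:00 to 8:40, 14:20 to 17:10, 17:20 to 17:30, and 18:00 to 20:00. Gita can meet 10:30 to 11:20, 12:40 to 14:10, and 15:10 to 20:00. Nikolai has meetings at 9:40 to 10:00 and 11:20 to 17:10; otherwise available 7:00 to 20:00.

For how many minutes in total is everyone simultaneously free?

130 minutes

Nikolai free within 07:00–20:00: 07:00–09:40, 10:00–11:20, 17:10–20:00.
Emeka ∩ Gita: 15:10–17:10, 17:20–17:30, 18:00–20:00.
Emeka ∩ Gita ∩ Nikolai: 17:20–17:30, 18:00–20:00.
Total common minutes: 10 + 120 = 130.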